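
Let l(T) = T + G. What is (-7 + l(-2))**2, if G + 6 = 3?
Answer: 144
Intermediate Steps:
G = -3 (G = -6 + 3 = -3)
l(T) = -3 + T (l(T) = T - 3 = -3 + T)
(-7 + l(-2))**2 = (-7 + (-3 - 2))**2 = (-7 - 5)**2 = (-12)**2 = 144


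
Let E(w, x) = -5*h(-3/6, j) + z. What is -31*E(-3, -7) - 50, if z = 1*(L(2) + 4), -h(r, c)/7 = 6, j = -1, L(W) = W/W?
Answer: -6715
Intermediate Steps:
L(W) = 1
h(r, c) = -42 (h(r, c) = -7*6 = -42)
z = 5 (z = 1*(1 + 4) = 1*5 = 5)
E(w, x) = 215 (E(w, x) = -5*(-42) + 5 = 210 + 5 = 215)
-31*E(-3, -7) - 50 = -31*215 - 50 = -6665 - 50 = -6715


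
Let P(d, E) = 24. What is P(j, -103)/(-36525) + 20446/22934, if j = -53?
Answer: 124373289/139610725 ≈ 0.89086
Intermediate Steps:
P(j, -103)/(-36525) + 20446/22934 = 24/(-36525) + 20446/22934 = 24*(-1/36525) + 20446*(1/22934) = -8/12175 + 10223/11467 = 124373289/139610725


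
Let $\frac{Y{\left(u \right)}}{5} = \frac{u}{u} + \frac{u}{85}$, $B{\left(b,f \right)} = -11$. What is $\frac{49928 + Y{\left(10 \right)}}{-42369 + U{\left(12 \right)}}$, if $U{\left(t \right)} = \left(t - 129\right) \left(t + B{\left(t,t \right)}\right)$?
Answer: $- \frac{282957}{240754} \approx -1.1753$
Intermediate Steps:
$U{\left(t \right)} = \left(-129 + t\right) \left(-11 + t\right)$ ($U{\left(t \right)} = \left(t - 129\right) \left(t - 11\right) = \left(-129 + t\right) \left(-11 + t\right)$)
$Y{\left(u \right)} = 5 + \frac{u}{17}$ ($Y{\left(u \right)} = 5 \left(\frac{u}{u} + \frac{u}{85}\right) = 5 \left(1 + u \frac{1}{85}\right) = 5 \left(1 + \frac{u}{85}\right) = 5 + \frac{u}{17}$)
$\frac{49928 + Y{\left(10 \right)}}{-42369 + U{\left(12 \right)}} = \frac{49928 + \left(5 + \frac{1}{17} \cdot 10\right)}{-42369 + \left(1419 + 12^{2} - 1680\right)} = \frac{49928 + \left(5 + \frac{10}{17}\right)}{-42369 + \left(1419 + 144 - 1680\right)} = \frac{49928 + \frac{95}{17}}{-42369 - 117} = \frac{848871}{17 \left(-42486\right)} = \frac{848871}{17} \left(- \frac{1}{42486}\right) = - \frac{282957}{240754}$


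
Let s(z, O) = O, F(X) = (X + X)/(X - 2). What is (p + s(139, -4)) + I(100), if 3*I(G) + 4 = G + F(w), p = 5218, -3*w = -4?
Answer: 15734/3 ≈ 5244.7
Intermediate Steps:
w = 4/3 (w = -⅓*(-4) = 4/3 ≈ 1.3333)
F(X) = 2*X/(-2 + X) (F(X) = (2*X)/(-2 + X) = 2*X/(-2 + X))
I(G) = -8/3 + G/3 (I(G) = -4/3 + (G + 2*(4/3)/(-2 + 4/3))/3 = -4/3 + (G + 2*(4/3)/(-⅔))/3 = -4/3 + (G + 2*(4/3)*(-3/2))/3 = -4/3 + (G - 4)/3 = -4/3 + (-4 + G)/3 = -4/3 + (-4/3 + G/3) = -8/3 + G/3)
(p + s(139, -4)) + I(100) = (5218 - 4) + (-8/3 + (⅓)*100) = 5214 + (-8/3 + 100/3) = 5214 + 92/3 = 15734/3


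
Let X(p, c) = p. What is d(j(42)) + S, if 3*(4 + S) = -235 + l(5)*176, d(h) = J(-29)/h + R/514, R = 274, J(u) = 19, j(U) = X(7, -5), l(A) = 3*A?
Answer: 4322533/5397 ≈ 800.91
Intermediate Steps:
j(U) = 7
d(h) = 137/257 + 19/h (d(h) = 19/h + 274/514 = 19/h + 274*(1/514) = 19/h + 137/257 = 137/257 + 19/h)
S = 2393/3 (S = -4 + (-235 + (3*5)*176)/3 = -4 + (-235 + 15*176)/3 = -4 + (-235 + 2640)/3 = -4 + (⅓)*2405 = -4 + 2405/3 = 2393/3 ≈ 797.67)
d(j(42)) + S = (137/257 + 19/7) + 2393/3 = 5842/1799 + 2393/3 = 4322533/5397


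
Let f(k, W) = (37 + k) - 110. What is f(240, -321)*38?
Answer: 6346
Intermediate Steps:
f(k, W) = -73 + k
f(240, -321)*38 = (-73 + 240)*38 = 167*38 = 6346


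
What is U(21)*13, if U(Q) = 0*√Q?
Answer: 0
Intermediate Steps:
U(Q) = 0
U(21)*13 = 0*13 = 0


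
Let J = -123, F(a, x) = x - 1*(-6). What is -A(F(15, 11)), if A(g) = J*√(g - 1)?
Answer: 492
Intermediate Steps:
F(a, x) = 6 + x (F(a, x) = x + 6 = 6 + x)
A(g) = -123*√(-1 + g) (A(g) = -123*√(g - 1) = -123*√(-1 + g))
-A(F(15, 11)) = -(-123)*√(-1 + (6 + 11)) = -(-123)*√(-1 + 17) = -(-123)*√16 = -(-123)*4 = -1*(-492) = 492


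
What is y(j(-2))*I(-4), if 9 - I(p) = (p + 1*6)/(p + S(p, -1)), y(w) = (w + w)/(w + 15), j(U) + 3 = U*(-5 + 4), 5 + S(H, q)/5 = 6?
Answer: -1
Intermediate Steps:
S(H, q) = 5 (S(H, q) = -25 + 5*6 = -25 + 30 = 5)
j(U) = -3 - U (j(U) = -3 + U*(-5 + 4) = -3 + U*(-1) = -3 - U)
y(w) = 2*w/(15 + w) (y(w) = (2*w)/(15 + w) = 2*w/(15 + w))
I(p) = 9 - (6 + p)/(5 + p) (I(p) = 9 - (p + 1*6)/(p + 5) = 9 - (p + 6)/(5 + p) = 9 - (6 + p)/(5 + p))
y(j(-2))*I(-4) = (2*(-3 - 1*(-2))/(15 + (-3 - 1*(-2))))*((39 + 8*(-4))/(5 - 4)) = (2*(-3 + 2)/(15 + (-3 + 2)))*((39 - 32)/1) = (2*(-1)/(15 - 1))*(1*7) = (2*(-1)/14)*7 = (2*(-1)*(1/14))*7 = -⅐*7 = -1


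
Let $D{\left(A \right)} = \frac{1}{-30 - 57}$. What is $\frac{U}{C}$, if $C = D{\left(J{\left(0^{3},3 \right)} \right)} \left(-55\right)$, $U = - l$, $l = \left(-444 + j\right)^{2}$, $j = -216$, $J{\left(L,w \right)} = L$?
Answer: $-689040$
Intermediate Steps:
$l = 435600$ ($l = \left(-444 - 216\right)^{2} = \left(-660\right)^{2} = 435600$)
$D{\left(A \right)} = - \frac{1}{87}$ ($D{\left(A \right)} = \frac{1}{-87} = - \frac{1}{87}$)
$U = -435600$ ($U = \left(-1\right) 435600 = -435600$)
$C = \frac{55}{87}$ ($C = \left(- \frac{1}{87}\right) \left(-55\right) = \frac{55}{87} \approx 0.63218$)
$\frac{U}{C} = - \frac{435600}{\frac{55}{87}} = \left(-435600\right) \frac{87}{55} = -689040$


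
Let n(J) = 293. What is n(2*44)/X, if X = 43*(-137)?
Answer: -293/5891 ≈ -0.049737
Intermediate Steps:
X = -5891
n(2*44)/X = 293/(-5891) = 293*(-1/5891) = -293/5891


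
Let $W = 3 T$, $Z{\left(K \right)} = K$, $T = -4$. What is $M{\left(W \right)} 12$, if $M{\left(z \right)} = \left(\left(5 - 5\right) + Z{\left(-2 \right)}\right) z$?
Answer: $288$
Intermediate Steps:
$W = -12$ ($W = 3 \left(-4\right) = -12$)
$M{\left(z \right)} = - 2 z$ ($M{\left(z \right)} = \left(\left(5 - 5\right) - 2\right) z = \left(0 - 2\right) z = - 2 z$)
$M{\left(W \right)} 12 = \left(-2\right) \left(-12\right) 12 = 24 \cdot 12 = 288$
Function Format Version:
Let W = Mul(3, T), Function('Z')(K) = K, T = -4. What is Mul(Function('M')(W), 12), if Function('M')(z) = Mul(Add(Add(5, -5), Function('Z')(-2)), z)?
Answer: 288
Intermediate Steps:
W = -12 (W = Mul(3, -4) = -12)
Function('M')(z) = Mul(-2, z) (Function('M')(z) = Mul(Add(Add(5, -5), -2), z) = Mul(Add(0, -2), z) = Mul(-2, z))
Mul(Function('M')(W), 12) = Mul(Mul(-2, -12), 12) = Mul(24, 12) = 288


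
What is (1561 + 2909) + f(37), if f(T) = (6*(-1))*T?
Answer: 4248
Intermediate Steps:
f(T) = -6*T
(1561 + 2909) + f(37) = (1561 + 2909) - 6*37 = 4470 - 222 = 4248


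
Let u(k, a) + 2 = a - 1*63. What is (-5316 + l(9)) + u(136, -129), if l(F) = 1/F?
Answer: -49589/9 ≈ -5509.9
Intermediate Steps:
u(k, a) = -65 + a (u(k, a) = -2 + (a - 1*63) = -2 + (a - 63) = -2 + (-63 + a) = -65 + a)
(-5316 + l(9)) + u(136, -129) = (-5316 + 1/9) + (-65 - 129) = (-5316 + 1/9) - 194 = -47843/9 - 194 = -49589/9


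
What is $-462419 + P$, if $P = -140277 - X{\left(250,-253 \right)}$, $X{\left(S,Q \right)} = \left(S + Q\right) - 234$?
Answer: $-602459$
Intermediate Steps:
$X{\left(S,Q \right)} = -234 + Q + S$ ($X{\left(S,Q \right)} = \left(Q + S\right) - 234 = -234 + Q + S$)
$P = -140040$ ($P = -140277 - \left(-234 - 253 + 250\right) = -140277 - -237 = -140277 + 237 = -140040$)
$-462419 + P = -462419 - 140040 = -602459$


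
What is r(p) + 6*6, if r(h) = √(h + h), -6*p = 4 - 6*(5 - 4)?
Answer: 36 + √6/3 ≈ 36.817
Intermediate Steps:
p = ⅓ (p = -(4 - 6*(5 - 4))/6 = -(4 - 6)/6 = -⅙*(-2) = ⅓ ≈ 0.33333)
r(h) = √2*√h (r(h) = √(2*h) = √2*√h)
r(p) + 6*6 = √2*√(⅓) + 6*6 = √2*(√3/3) + 36 = √6/3 + 36 = 36 + √6/3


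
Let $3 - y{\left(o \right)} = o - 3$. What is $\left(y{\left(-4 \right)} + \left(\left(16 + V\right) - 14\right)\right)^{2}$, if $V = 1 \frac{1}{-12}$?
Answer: $\frac{20449}{144} \approx 142.01$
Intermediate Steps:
$V = - \frac{1}{12}$ ($V = 1 \left(- \frac{1}{12}\right) = - \frac{1}{12} \approx -0.083333$)
$y{\left(o \right)} = 6 - o$ ($y{\left(o \right)} = 3 - \left(o - 3\right) = 3 - \left(-3 + o\right) = 6 - o$)
$\left(y{\left(-4 \right)} + \left(\left(16 + V\right) - 14\right)\right)^{2} = \left(\left(6 - -4\right) + \left(\left(16 - \frac{1}{12}\right) - 14\right)\right)^{2} = \left(\left(6 + 4\right) + \left(\frac{191}{12} - 14\right)\right)^{2} = \left(10 + \frac{23}{12}\right)^{2} = \left(\frac{143}{12}\right)^{2} = \frac{20449}{144}$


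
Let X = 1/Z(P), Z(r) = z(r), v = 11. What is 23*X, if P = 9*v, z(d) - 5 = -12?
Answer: -23/7 ≈ -3.2857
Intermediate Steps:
z(d) = -7 (z(d) = 5 - 12 = -7)
P = 99 (P = 9*11 = 99)
Z(r) = -7
X = -⅐ (X = 1/(-7) = -⅐ ≈ -0.14286)
23*X = 23*(-⅐) = -23/7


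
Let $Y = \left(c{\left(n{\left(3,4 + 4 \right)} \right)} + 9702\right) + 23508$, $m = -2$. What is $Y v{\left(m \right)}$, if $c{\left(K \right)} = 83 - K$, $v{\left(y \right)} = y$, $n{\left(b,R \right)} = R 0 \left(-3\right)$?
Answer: $-66586$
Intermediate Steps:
$n{\left(b,R \right)} = 0$ ($n{\left(b,R \right)} = 0 \left(-3\right) = 0$)
$Y = 33293$ ($Y = \left(\left(83 - 0\right) + 9702\right) + 23508 = \left(\left(83 + 0\right) + 9702\right) + 23508 = \left(83 + 9702\right) + 23508 = 9785 + 23508 = 33293$)
$Y v{\left(m \right)} = 33293 \left(-2\right) = -66586$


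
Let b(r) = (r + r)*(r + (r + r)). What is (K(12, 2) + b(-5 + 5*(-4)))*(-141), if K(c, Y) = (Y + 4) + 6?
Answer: -530442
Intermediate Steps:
K(c, Y) = 10 + Y (K(c, Y) = (4 + Y) + 6 = 10 + Y)
b(r) = 6*r² (b(r) = (2*r)*(r + 2*r) = (2*r)*(3*r) = 6*r²)
(K(12, 2) + b(-5 + 5*(-4)))*(-141) = ((10 + 2) + 6*(-5 + 5*(-4))²)*(-141) = (12 + 6*(-5 - 20)²)*(-141) = (12 + 6*(-25)²)*(-141) = (12 + 6*625)*(-141) = (12 + 3750)*(-141) = 3762*(-141) = -530442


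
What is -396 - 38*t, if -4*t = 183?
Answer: 2685/2 ≈ 1342.5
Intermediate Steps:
t = -183/4 (t = -¼*183 = -183/4 ≈ -45.750)
-396 - 38*t = -396 - 38*(-183/4) = -396 + 3477/2 = 2685/2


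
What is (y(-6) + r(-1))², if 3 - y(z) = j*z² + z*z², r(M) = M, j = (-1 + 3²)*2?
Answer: 128164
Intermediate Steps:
j = 16 (j = (-1 + 9)*2 = 8*2 = 16)
y(z) = 3 - z³ - 16*z² (y(z) = 3 - (16*z² + z*z²) = 3 - (16*z² + z³) = 3 - (z³ + 16*z²) = 3 + (-z³ - 16*z²) = 3 - z³ - 16*z²)
(y(-6) + r(-1))² = ((3 - 1*(-6)³ - 16*(-6)²) - 1)² = ((3 - 1*(-216) - 16*36) - 1)² = ((3 + 216 - 576) - 1)² = (-357 - 1)² = (-358)² = 128164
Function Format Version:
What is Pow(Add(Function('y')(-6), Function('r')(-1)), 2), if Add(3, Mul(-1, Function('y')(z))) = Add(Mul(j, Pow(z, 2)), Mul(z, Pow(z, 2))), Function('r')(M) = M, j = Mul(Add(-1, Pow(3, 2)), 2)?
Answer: 128164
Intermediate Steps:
j = 16 (j = Mul(Add(-1, 9), 2) = Mul(8, 2) = 16)
Function('y')(z) = Add(3, Mul(-1, Pow(z, 3)), Mul(-16, Pow(z, 2))) (Function('y')(z) = Add(3, Mul(-1, Add(Mul(16, Pow(z, 2)), Mul(z, Pow(z, 2))))) = Add(3, Mul(-1, Add(Mul(16, Pow(z, 2)), Pow(z, 3)))) = Add(3, Mul(-1, Add(Pow(z, 3), Mul(16, Pow(z, 2))))) = Add(3, Add(Mul(-1, Pow(z, 3)), Mul(-16, Pow(z, 2)))) = Add(3, Mul(-1, Pow(z, 3)), Mul(-16, Pow(z, 2))))
Pow(Add(Function('y')(-6), Function('r')(-1)), 2) = Pow(Add(Add(3, Mul(-1, Pow(-6, 3)), Mul(-16, Pow(-6, 2))), -1), 2) = Pow(Add(Add(3, Mul(-1, -216), Mul(-16, 36)), -1), 2) = Pow(Add(Add(3, 216, -576), -1), 2) = Pow(Add(-357, -1), 2) = Pow(-358, 2) = 128164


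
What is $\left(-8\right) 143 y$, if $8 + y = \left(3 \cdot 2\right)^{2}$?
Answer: $-32032$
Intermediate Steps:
$y = 28$ ($y = -8 + \left(3 \cdot 2\right)^{2} = -8 + 6^{2} = -8 + 36 = 28$)
$\left(-8\right) 143 y = \left(-8\right) 143 \cdot 28 = \left(-1144\right) 28 = -32032$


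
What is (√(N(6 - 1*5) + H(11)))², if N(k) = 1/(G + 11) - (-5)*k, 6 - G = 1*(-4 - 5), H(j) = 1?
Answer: 157/26 ≈ 6.0385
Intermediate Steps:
G = 15 (G = 6 - (-4 - 5) = 6 - (-9) = 6 - 1*(-9) = 6 + 9 = 15)
N(k) = 1/26 + 5*k (N(k) = 1/(15 + 11) - (-5)*k = 1/26 + 5*k)
(√(N(6 - 1*5) + H(11)))² = (√((1/26 + 5*(6 - 1*5)) + 1))² = (√((1/26 + 5*(6 - 5)) + 1))² = (√((1/26 + 5*1) + 1))² = (√((1/26 + 5) + 1))² = (√(131/26 + 1))² = (√(157/26))² = (√4082/26)² = 157/26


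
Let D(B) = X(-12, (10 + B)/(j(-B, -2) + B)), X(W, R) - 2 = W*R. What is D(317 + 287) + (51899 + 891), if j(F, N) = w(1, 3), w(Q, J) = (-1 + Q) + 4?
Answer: 4011271/76 ≈ 52780.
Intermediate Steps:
w(Q, J) = 3 + Q
j(F, N) = 4 (j(F, N) = 3 + 1 = 4)
X(W, R) = 2 + R*W (X(W, R) = 2 + W*R = 2 + R*W)
D(B) = 2 - 12*(10 + B)/(4 + B) (D(B) = 2 + ((10 + B)/(4 + B))*(-12) = 2 - 12*(10 + B)/(4 + B))
D(317 + 287) + (51899 + 891) = 2*(-56 - 5*(317 + 287))/(4 + (317 + 287)) + (51899 + 891) = 2*(-56 - 5*604)/(4 + 604) + 52790 = 2*(-56 - 3020)/608 + 52790 = 2*(1/608)*(-3076) + 52790 = -769/76 + 52790 = 4011271/76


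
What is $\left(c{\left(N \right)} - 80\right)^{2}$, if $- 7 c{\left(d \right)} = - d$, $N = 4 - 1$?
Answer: $\frac{310249}{49} \approx 6331.6$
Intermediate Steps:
$N = 3$ ($N = 4 - 1 = 3$)
$c{\left(d \right)} = \frac{d}{7}$ ($c{\left(d \right)} = - \frac{\left(-1\right) d}{7} = \frac{d}{7}$)
$\left(c{\left(N \right)} - 80\right)^{2} = \left(\frac{1}{7} \cdot 3 - 80\right)^{2} = \left(\frac{3}{7} - 80\right)^{2} = \left(- \frac{557}{7}\right)^{2} = \frac{310249}{49}$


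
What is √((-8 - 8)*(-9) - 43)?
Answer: √101 ≈ 10.050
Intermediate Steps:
√((-8 - 8)*(-9) - 43) = √(-16*(-9) - 43) = √(144 - 43) = √101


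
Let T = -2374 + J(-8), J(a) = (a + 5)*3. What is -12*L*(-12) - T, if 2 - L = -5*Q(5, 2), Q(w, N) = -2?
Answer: 1231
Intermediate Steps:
J(a) = 15 + 3*a (J(a) = (5 + a)*3 = 15 + 3*a)
T = -2383 (T = -2374 + (15 + 3*(-8)) = -2374 + (15 - 24) = -2374 - 9 = -2383)
L = -8 (L = 2 - (-5)*(-2) = 2 - 1*10 = 2 - 10 = -8)
-12*L*(-12) - T = -12*(-8)*(-12) - 1*(-2383) = 96*(-12) + 2383 = -1152 + 2383 = 1231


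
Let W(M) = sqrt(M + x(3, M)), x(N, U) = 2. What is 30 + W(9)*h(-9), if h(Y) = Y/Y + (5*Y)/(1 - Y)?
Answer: 30 - 7*sqrt(11)/2 ≈ 18.392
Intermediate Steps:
W(M) = sqrt(2 + M) (W(M) = sqrt(M + 2) = sqrt(2 + M))
h(Y) = 1 + 5*Y/(1 - Y)
30 + W(9)*h(-9) = 30 + sqrt(2 + 9)*((-1 - 4*(-9))/(-1 - 9)) = 30 + sqrt(11)*((-1 + 36)/(-10)) = 30 + sqrt(11)*(-1/10*35) = 30 + sqrt(11)*(-7/2) = 30 - 7*sqrt(11)/2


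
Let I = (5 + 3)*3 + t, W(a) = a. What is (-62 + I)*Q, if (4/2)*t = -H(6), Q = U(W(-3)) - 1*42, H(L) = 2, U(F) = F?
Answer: 1755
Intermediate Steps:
Q = -45 (Q = -3 - 1*42 = -3 - 42 = -45)
t = -1 (t = (-1*2)/2 = (1/2)*(-2) = -1)
I = 23 (I = (5 + 3)*3 - 1 = 8*3 - 1 = 24 - 1 = 23)
(-62 + I)*Q = (-62 + 23)*(-45) = -39*(-45) = 1755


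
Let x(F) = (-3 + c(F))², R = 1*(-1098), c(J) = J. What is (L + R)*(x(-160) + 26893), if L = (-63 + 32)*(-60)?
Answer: 40738044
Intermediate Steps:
R = -1098
L = 1860 (L = -31*(-60) = 1860)
x(F) = (-3 + F)²
(L + R)*(x(-160) + 26893) = (1860 - 1098)*((-3 - 160)² + 26893) = 762*((-163)² + 26893) = 762*(26569 + 26893) = 762*53462 = 40738044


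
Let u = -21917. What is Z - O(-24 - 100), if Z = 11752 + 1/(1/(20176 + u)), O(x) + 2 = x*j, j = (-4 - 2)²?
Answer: 14477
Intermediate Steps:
j = 36 (j = (-6)² = 36)
O(x) = -2 + 36*x (O(x) = -2 + x*36 = -2 + 36*x)
Z = 10011 (Z = 11752 + 1/(1/(20176 - 21917)) = 11752 + 1/(1/(-1741)) = 11752 + 1/(-1/1741) = 11752 - 1741 = 10011)
Z - O(-24 - 100) = 10011 - (-2 + 36*(-24 - 100)) = 10011 - (-2 + 36*(-124)) = 10011 - (-2 - 4464) = 10011 - 1*(-4466) = 10011 + 4466 = 14477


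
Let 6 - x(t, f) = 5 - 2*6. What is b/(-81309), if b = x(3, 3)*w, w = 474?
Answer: -2054/27103 ≈ -0.075785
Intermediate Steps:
x(t, f) = 13 (x(t, f) = 6 - (5 - 2*6) = 6 - (5 - 12) = 6 - 1*(-7) = 6 + 7 = 13)
b = 6162 (b = 13*474 = 6162)
b/(-81309) = 6162/(-81309) = 6162*(-1/81309) = -2054/27103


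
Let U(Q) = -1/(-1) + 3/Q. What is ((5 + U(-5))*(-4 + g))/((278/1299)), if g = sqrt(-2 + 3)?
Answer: -105219/1390 ≈ -75.697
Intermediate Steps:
U(Q) = 1 + 3/Q (U(Q) = -1*(-1) + 3/Q = 1 + 3/Q)
g = 1 (g = sqrt(1) = 1)
((5 + U(-5))*(-4 + g))/((278/1299)) = ((5 + (3 - 5)/(-5))*(-4 + 1))/((278/1299)) = ((5 - 1/5*(-2))*(-3))/((278*(1/1299))) = ((5 + 2/5)*(-3))/(278/1299) = 1299*((27/5)*(-3))/278 = (1299/278)*(-81/5) = -105219/1390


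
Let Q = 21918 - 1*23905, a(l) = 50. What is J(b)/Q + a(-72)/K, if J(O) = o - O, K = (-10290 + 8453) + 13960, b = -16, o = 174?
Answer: -2204020/24088401 ≈ -0.091497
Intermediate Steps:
Q = -1987 (Q = 21918 - 23905 = -1987)
K = 12123 (K = -1837 + 13960 = 12123)
J(O) = 174 - O
J(b)/Q + a(-72)/K = (174 - 1*(-16))/(-1987) + 50/12123 = (174 + 16)*(-1/1987) + 50*(1/12123) = 190*(-1/1987) + 50/12123 = -190/1987 + 50/12123 = -2204020/24088401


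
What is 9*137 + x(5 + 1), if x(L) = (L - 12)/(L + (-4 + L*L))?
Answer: 23424/19 ≈ 1232.8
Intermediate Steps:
x(L) = (-12 + L)/(-4 + L + L²) (x(L) = (-12 + L)/(L + (-4 + L²)) = (-12 + L)/(-4 + L + L²))
9*137 + x(5 + 1) = 9*137 + (-12 + (5 + 1))/(-4 + (5 + 1) + (5 + 1)²) = 1233 + (-12 + 6)/(-4 + 6 + 6²) = 1233 - 6/(-4 + 6 + 36) = 1233 - 6/38 = 1233 + (1/38)*(-6) = 1233 - 3/19 = 23424/19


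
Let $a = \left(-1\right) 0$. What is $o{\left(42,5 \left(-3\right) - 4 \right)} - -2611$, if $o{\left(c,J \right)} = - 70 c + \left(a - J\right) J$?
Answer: $-690$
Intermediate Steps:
$a = 0$
$o{\left(c,J \right)} = - J^{2} - 70 c$ ($o{\left(c,J \right)} = - 70 c + \left(0 - J\right) J = - 70 c + - J J = - 70 c - J^{2} = - J^{2} - 70 c$)
$o{\left(42,5 \left(-3\right) - 4 \right)} - -2611 = \left(- \left(5 \left(-3\right) - 4\right)^{2} - 2940\right) - -2611 = \left(- \left(-15 - 4\right)^{2} - 2940\right) + 2611 = \left(- \left(-19\right)^{2} - 2940\right) + 2611 = \left(\left(-1\right) 361 - 2940\right) + 2611 = \left(-361 - 2940\right) + 2611 = -3301 + 2611 = -690$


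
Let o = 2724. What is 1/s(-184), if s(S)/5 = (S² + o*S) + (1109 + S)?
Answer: -1/2332175 ≈ -4.2878e-7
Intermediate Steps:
s(S) = 5545 + 5*S² + 13625*S (s(S) = 5*((S² + 2724*S) + (1109 + S)) = 5*(1109 + S² + 2725*S) = 5545 + 5*S² + 13625*S)
1/s(-184) = 1/(5545 + 5*(-184)² + 13625*(-184)) = 1/(5545 + 5*33856 - 2507000) = 1/(5545 + 169280 - 2507000) = 1/(-2332175) = -1/2332175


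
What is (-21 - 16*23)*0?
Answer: 0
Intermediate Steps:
(-21 - 16*23)*0 = (-21 - 368)*0 = -389*0 = 0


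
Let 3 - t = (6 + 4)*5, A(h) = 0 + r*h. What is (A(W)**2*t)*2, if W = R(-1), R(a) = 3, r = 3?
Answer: -7614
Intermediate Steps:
W = 3
A(h) = 3*h (A(h) = 0 + 3*h = 3*h)
t = -47 (t = 3 - (6 + 4)*5 = 3 - 10*5 = 3 - 1*50 = 3 - 50 = -47)
(A(W)**2*t)*2 = ((3*3)**2*(-47))*2 = (9**2*(-47))*2 = (81*(-47))*2 = -3807*2 = -7614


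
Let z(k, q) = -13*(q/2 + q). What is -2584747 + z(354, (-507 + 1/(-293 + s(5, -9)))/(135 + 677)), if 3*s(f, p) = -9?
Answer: -177498909863/68672 ≈ -2.5847e+6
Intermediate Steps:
s(f, p) = -3 (s(f, p) = (1/3)*(-9) = -3)
z(k, q) = -39*q/2 (z(k, q) = -13*(q*(1/2) + q) = -13*(q/2 + q) = -39*q/2)
-2584747 + z(354, (-507 + 1/(-293 + s(5, -9)))/(135 + 677)) = -2584747 - 39*(-507 + 1/(-293 - 3))/(2*(135 + 677)) = -2584747 - 39*(-507 + 1/(-296))/(2*812) = -2584747 - 39*(-507 - 1/296)/(2*812) = -2584747 - (-5852847)/(592*812) = -2584747 - 39/2*(-21439/34336) = -2584747 + 836121/68672 = -177498909863/68672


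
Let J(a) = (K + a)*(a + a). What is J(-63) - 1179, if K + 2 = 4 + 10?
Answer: 5247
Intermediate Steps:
K = 12 (K = -2 + (4 + 10) = -2 + 14 = 12)
J(a) = 2*a*(12 + a) (J(a) = (12 + a)*(a + a) = (12 + a)*(2*a) = 2*a*(12 + a))
J(-63) - 1179 = 2*(-63)*(12 - 63) - 1179 = 2*(-63)*(-51) - 1179 = 6426 - 1179 = 5247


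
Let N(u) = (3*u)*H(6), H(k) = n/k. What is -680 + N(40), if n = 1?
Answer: -660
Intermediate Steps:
H(k) = 1/k
N(u) = u/2 (N(u) = (3*u)/6 = (3*u)*(1/6) = u/2)
-680 + N(40) = -680 + (1/2)*40 = -680 + 20 = -660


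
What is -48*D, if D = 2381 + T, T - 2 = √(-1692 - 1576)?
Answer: -114384 - 96*I*√817 ≈ -1.1438e+5 - 2744.0*I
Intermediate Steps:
T = 2 + 2*I*√817 (T = 2 + √(-1692 - 1576) = 2 + √(-3268) = 2 + 2*I*√817 ≈ 2.0 + 57.166*I)
D = 2383 + 2*I*√817 (D = 2381 + (2 + 2*I*√817) = 2383 + 2*I*√817 ≈ 2383.0 + 57.166*I)
-48*D = -48*(2383 + 2*I*√817) = -114384 - 96*I*√817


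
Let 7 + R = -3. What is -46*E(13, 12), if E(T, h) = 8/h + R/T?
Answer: 184/39 ≈ 4.7179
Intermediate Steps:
R = -10 (R = -7 - 3 = -10)
E(T, h) = -10/T + 8/h (E(T, h) = 8/h - 10/T = -10/T + 8/h)
-46*E(13, 12) = -46*(-10/13 + 8/12) = -46*(-10*1/13 + 8*(1/12)) = -46*(-10/13 + 2/3) = -46*(-4/39) = 184/39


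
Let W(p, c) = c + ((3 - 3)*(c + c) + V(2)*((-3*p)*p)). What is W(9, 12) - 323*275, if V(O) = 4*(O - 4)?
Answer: -86869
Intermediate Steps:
V(O) = -16 + 4*O (V(O) = 4*(-4 + O) = -16 + 4*O)
W(p, c) = c + 24*p**2 (W(p, c) = c + ((3 - 3)*(c + c) + (-16 + 4*2)*((-3*p)*p)) = c + (0*(2*c) + (-16 + 8)*(-3*p**2)) = c + (0 - (-24)*p**2) = c + (0 + 24*p**2) = c + 24*p**2)
W(9, 12) - 323*275 = (12 + 24*9**2) - 323*275 = (12 + 24*81) - 88825 = (12 + 1944) - 88825 = 1956 - 88825 = -86869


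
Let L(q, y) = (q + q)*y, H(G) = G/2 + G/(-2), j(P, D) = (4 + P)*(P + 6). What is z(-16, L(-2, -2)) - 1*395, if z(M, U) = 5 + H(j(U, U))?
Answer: -390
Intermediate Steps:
j(P, D) = (4 + P)*(6 + P)
H(G) = 0 (H(G) = G*(½) + G*(-½) = G/2 - G/2 = 0)
L(q, y) = 2*q*y (L(q, y) = (2*q)*y = 2*q*y)
z(M, U) = 5 (z(M, U) = 5 + 0 = 5)
z(-16, L(-2, -2)) - 1*395 = 5 - 1*395 = 5 - 395 = -390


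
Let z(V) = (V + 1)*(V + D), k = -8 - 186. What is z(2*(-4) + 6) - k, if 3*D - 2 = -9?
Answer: 595/3 ≈ 198.33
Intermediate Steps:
D = -7/3 (D = 2/3 + (1/3)*(-9) = 2/3 - 3 = -7/3 ≈ -2.3333)
k = -194
z(V) = (1 + V)*(-7/3 + V) (z(V) = (V + 1)*(V - 7/3) = (1 + V)*(-7/3 + V))
z(2*(-4) + 6) - k = (-7/3 + (2*(-4) + 6)**2 - 4*(2*(-4) + 6)/3) - 1*(-194) = (-7/3 + (-8 + 6)**2 - 4*(-8 + 6)/3) + 194 = (-7/3 + (-2)**2 - 4/3*(-2)) + 194 = (-7/3 + 4 + 8/3) + 194 = 13/3 + 194 = 595/3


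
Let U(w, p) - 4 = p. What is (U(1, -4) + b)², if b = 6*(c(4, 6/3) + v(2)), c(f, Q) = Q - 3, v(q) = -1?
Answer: 144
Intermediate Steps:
U(w, p) = 4 + p
c(f, Q) = -3 + Q
b = -12 (b = 6*((-3 + 6/3) - 1) = 6*((-3 + 6*(⅓)) - 1) = 6*((-3 + 2) - 1) = 6*(-1 - 1) = 6*(-2) = -12)
(U(1, -4) + b)² = ((4 - 4) - 12)² = (0 - 12)² = (-12)² = 144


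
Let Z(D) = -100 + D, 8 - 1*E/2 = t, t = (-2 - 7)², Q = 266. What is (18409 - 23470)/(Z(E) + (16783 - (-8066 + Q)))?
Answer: -5061/24337 ≈ -0.20795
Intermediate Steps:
t = 81 (t = (-9)² = 81)
E = -146 (E = 16 - 2*81 = 16 - 162 = -146)
(18409 - 23470)/(Z(E) + (16783 - (-8066 + Q))) = (18409 - 23470)/((-100 - 146) + (16783 - (-8066 + 266))) = -5061/(-246 + (16783 - 1*(-7800))) = -5061/(-246 + (16783 + 7800)) = -5061/(-246 + 24583) = -5061/24337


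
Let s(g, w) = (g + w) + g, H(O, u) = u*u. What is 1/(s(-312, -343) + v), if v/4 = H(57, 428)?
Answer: 1/731769 ≈ 1.3666e-6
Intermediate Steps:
H(O, u) = u**2
s(g, w) = w + 2*g
v = 732736 (v = 4*428**2 = 4*183184 = 732736)
1/(s(-312, -343) + v) = 1/((-343 + 2*(-312)) + 732736) = 1/((-343 - 624) + 732736) = 1/(-967 + 732736) = 1/731769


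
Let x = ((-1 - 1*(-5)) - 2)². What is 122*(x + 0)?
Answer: 488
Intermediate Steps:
x = 4 (x = ((-1 + 5) - 2)² = (4 - 2)² = 2² = 4)
122*(x + 0) = 122*(4 + 0) = 122*4 = 488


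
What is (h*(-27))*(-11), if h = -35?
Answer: -10395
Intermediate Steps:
(h*(-27))*(-11) = -35*(-27)*(-11) = 945*(-11) = -10395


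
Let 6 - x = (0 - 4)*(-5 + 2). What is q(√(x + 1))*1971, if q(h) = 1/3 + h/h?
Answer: 2628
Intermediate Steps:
x = -6 (x = 6 - (0 - 4)*(-5 + 2) = 6 - (-4)*(-3) = 6 - 1*12 = 6 - 12 = -6)
q(h) = 4/3 (q(h) = 1*(⅓) + 1 = ⅓ + 1 = 4/3)
q(√(x + 1))*1971 = (4/3)*1971 = 2628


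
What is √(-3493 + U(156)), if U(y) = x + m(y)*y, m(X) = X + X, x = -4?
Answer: 5*√1807 ≈ 212.54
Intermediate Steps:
m(X) = 2*X
U(y) = -4 + 2*y² (U(y) = -4 + (2*y)*y = -4 + 2*y²)
√(-3493 + U(156)) = √(-3493 + (-4 + 2*156²)) = √(-3493 + (-4 + 2*24336)) = √(-3493 + (-4 + 48672)) = √(-3493 + 48668) = √45175 = 5*√1807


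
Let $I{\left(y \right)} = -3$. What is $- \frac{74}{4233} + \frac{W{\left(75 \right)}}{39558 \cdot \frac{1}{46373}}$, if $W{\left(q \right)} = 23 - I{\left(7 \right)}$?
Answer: $\frac{850132057}{27908169} \approx 30.462$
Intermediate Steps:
$W{\left(q \right)} = 26$ ($W{\left(q \right)} = 23 - -3 = 23 + 3 = 26$)
$- \frac{74}{4233} + \frac{W{\left(75 \right)}}{39558 \cdot \frac{1}{46373}} = - \frac{74}{4233} + \frac{26}{39558 \cdot \frac{1}{46373}} = \left(-74\right) \frac{1}{4233} + \frac{26}{39558 \cdot \frac{1}{46373}} = - \frac{74}{4233} + \frac{26}{\frac{39558}{46373}} = - \frac{74}{4233} + 26 \cdot \frac{46373}{39558} = - \frac{74}{4233} + \frac{602849}{19779} = \frac{850132057}{27908169}$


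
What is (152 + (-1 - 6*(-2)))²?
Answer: 26569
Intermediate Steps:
(152 + (-1 - 6*(-2)))² = (152 + (-1 + 12))² = (152 + 11)² = 163² = 26569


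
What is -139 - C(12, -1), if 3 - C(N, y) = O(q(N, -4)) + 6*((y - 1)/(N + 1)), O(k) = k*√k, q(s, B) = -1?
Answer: -1858/13 - I ≈ -142.92 - 1.0*I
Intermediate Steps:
O(k) = k^(3/2)
C(N, y) = 3 + I - 6*(-1 + y)/(1 + N) (C(N, y) = 3 - ((-1)^(3/2) + 6*((y - 1)/(N + 1))) = 3 - (-I + 6*((-1 + y)/(1 + N))) = 3 - (-I + 6*(-1 + y)/(1 + N)) = 3 + (I - 6*(-1 + y)/(1 + N)) = 3 + I - 6*(-1 + y)/(1 + N))
-139 - C(12, -1) = -139 - (9 + I - 6*(-1) + 12*(3 + I))/(1 + 12) = -139 - (9 + I + 6 + (36 + 12*I))/13 = -139 - (51 + 13*I)/13 = -139 - (51/13 + I) = -139 + (-51/13 - I) = -1858/13 - I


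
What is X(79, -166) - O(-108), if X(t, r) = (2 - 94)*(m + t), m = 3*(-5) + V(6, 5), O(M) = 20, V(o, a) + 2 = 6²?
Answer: -9036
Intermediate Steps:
V(o, a) = 34 (V(o, a) = -2 + 6² = -2 + 36 = 34)
m = 19 (m = 3*(-5) + 34 = -15 + 34 = 19)
X(t, r) = -1748 - 92*t (X(t, r) = (2 - 94)*(19 + t) = -92*(19 + t) = -1748 - 92*t)
X(79, -166) - O(-108) = (-1748 - 92*79) - 1*20 = (-1748 - 7268) - 20 = -9016 - 20 = -9036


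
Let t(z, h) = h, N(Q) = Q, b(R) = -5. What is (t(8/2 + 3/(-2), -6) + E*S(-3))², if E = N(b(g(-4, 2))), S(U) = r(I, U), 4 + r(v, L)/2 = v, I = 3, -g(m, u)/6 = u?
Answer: 16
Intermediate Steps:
g(m, u) = -6*u
r(v, L) = -8 + 2*v
S(U) = -2 (S(U) = -8 + 2*3 = -8 + 6 = -2)
E = -5
(t(8/2 + 3/(-2), -6) + E*S(-3))² = (-6 - 5*(-2))² = (-6 + 10)² = 4² = 16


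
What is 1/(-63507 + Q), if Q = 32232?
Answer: -1/31275 ≈ -3.1974e-5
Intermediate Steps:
1/(-63507 + Q) = 1/(-63507 + 32232) = 1/(-31275) = -1/31275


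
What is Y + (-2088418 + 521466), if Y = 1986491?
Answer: 419539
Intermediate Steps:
Y + (-2088418 + 521466) = 1986491 + (-2088418 + 521466) = 1986491 - 1566952 = 419539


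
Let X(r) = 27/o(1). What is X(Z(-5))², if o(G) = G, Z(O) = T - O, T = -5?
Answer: 729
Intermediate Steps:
Z(O) = -5 - O
X(r) = 27 (X(r) = 27/1 = 27*1 = 27)
X(Z(-5))² = 27² = 729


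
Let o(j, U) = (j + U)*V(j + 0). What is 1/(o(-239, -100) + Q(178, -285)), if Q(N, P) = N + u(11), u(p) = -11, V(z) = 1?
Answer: -1/172 ≈ -0.0058140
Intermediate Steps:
o(j, U) = U + j (o(j, U) = (j + U)*1 = (U + j)*1 = U + j)
Q(N, P) = -11 + N (Q(N, P) = N - 11 = -11 + N)
1/(o(-239, -100) + Q(178, -285)) = 1/((-100 - 239) + (-11 + 178)) = 1/(-339 + 167) = 1/(-172) = -1/172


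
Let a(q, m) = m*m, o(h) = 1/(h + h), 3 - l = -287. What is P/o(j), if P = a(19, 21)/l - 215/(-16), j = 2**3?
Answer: 34703/145 ≈ 239.33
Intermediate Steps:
l = 290 (l = 3 - 1*(-287) = 3 + 287 = 290)
j = 8
o(h) = 1/(2*h)
a(q, m) = m**2
P = 34703/2320 (P = 21**2/290 - 215/(-16) = 441*(1/290) - 215*(-1/16) = 441/290 + 215/16 = 34703/2320 ≈ 14.958)
P/o(j) = 34703/(2320*(((1/2)/8))) = 34703/(2320*(((1/2)*(1/8)))) = 34703/(2320*(1/16)) = (34703/2320)*16 = 34703/145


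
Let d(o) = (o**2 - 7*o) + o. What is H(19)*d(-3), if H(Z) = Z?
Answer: 513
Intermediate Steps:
d(o) = o**2 - 6*o
H(19)*d(-3) = 19*(-3*(-6 - 3)) = 19*(-3*(-9)) = 19*27 = 513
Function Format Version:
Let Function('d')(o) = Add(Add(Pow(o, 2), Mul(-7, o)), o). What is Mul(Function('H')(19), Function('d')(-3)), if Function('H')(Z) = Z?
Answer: 513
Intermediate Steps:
Function('d')(o) = Add(Pow(o, 2), Mul(-6, o))
Mul(Function('H')(19), Function('d')(-3)) = Mul(19, Mul(-3, Add(-6, -3))) = Mul(19, Mul(-3, -9)) = Mul(19, 27) = 513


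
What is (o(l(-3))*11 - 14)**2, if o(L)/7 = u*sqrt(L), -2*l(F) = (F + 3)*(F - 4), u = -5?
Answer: 196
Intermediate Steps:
l(F) = -(-4 + F)*(3 + F)/2 (l(F) = -(F + 3)*(F - 4)/2 = -(3 + F)*(-4 + F)/2 = -(-4 + F)*(3 + F)/2)
o(L) = -35*sqrt(L) (o(L) = 7*(-5*sqrt(L)) = -35*sqrt(L))
(o(l(-3))*11 - 14)**2 = (-35*sqrt(6 + (1/2)*(-3) - 1/2*(-3)**2)*11 - 14)**2 = (-35*sqrt(6 - 3/2 - 1/2*9)*11 - 14)**2 = (-35*sqrt(6 - 3/2 - 9/2)*11 - 14)**2 = (-35*sqrt(0)*11 - 14)**2 = (-35*0*11 - 14)**2 = (0*11 - 14)**2 = (0 - 14)**2 = (-14)**2 = 196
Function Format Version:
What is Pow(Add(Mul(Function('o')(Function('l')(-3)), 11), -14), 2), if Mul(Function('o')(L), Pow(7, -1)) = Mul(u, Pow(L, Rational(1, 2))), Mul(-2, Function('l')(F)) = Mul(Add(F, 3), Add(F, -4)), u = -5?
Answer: 196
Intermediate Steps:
Function('l')(F) = Mul(Rational(-1, 2), Add(-4, F), Add(3, F)) (Function('l')(F) = Mul(Rational(-1, 2), Mul(Add(F, 3), Add(F, -4))) = Mul(Rational(-1, 2), Mul(Add(3, F), Add(-4, F))) = Mul(Rational(-1, 2), Mul(Add(-4, F), Add(3, F))) = Mul(Rational(-1, 2), Add(-4, F), Add(3, F)))
Function('o')(L) = Mul(-35, Pow(L, Rational(1, 2))) (Function('o')(L) = Mul(7, Mul(-5, Pow(L, Rational(1, 2)))) = Mul(-35, Pow(L, Rational(1, 2))))
Pow(Add(Mul(Function('o')(Function('l')(-3)), 11), -14), 2) = Pow(Add(Mul(Mul(-35, Pow(Add(6, Mul(Rational(1, 2), -3), Mul(Rational(-1, 2), Pow(-3, 2))), Rational(1, 2))), 11), -14), 2) = Pow(Add(Mul(Mul(-35, Pow(Add(6, Rational(-3, 2), Mul(Rational(-1, 2), 9)), Rational(1, 2))), 11), -14), 2) = Pow(Add(Mul(Mul(-35, Pow(Add(6, Rational(-3, 2), Rational(-9, 2)), Rational(1, 2))), 11), -14), 2) = Pow(Add(Mul(Mul(-35, Pow(0, Rational(1, 2))), 11), -14), 2) = Pow(Add(Mul(Mul(-35, 0), 11), -14), 2) = Pow(Add(Mul(0, 11), -14), 2) = Pow(Add(0, -14), 2) = Pow(-14, 2) = 196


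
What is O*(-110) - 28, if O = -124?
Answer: 13612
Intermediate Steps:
O*(-110) - 28 = -124*(-110) - 28 = 13640 - 28 = 13612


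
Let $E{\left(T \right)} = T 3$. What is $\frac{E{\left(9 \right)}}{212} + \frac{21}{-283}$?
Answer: $\frac{3189}{59996} \approx 0.053154$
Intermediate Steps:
$E{\left(T \right)} = 3 T$
$\frac{E{\left(9 \right)}}{212} + \frac{21}{-283} = \frac{3 \cdot 9}{212} + \frac{21}{-283} = 27 \cdot \frac{1}{212} + 21 \left(- \frac{1}{283}\right) = \frac{27}{212} - \frac{21}{283} = \frac{3189}{59996}$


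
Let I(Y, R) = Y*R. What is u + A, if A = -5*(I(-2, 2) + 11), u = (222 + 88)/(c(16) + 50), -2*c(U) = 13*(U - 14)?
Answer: -985/37 ≈ -26.622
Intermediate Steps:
c(U) = 91 - 13*U/2 (c(U) = -13*(U - 14)/2 = -13*(-14 + U)/2 = -(-182 + 13*U)/2 = 91 - 13*U/2)
I(Y, R) = R*Y
u = 310/37 (u = (222 + 88)/((91 - 13/2*16) + 50) = 310/((91 - 104) + 50) = 310/(-13 + 50) = 310/37 ≈ 8.3784)
A = -35 (A = -5*(2*(-2) + 11) = -5*(-4 + 11) = -5*7 = -35)
u + A = 310/37 - 35 = -985/37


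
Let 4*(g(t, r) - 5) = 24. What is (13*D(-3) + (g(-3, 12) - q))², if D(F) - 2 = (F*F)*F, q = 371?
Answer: 469225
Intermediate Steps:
g(t, r) = 11 (g(t, r) = 5 + (¼)*24 = 5 + 6 = 11)
D(F) = 2 + F³ (D(F) = 2 + (F*F)*F = 2 + F²*F = 2 + F³)
(13*D(-3) + (g(-3, 12) - q))² = (13*(2 + (-3)³) + (11 - 1*371))² = (13*(2 - 27) + (11 - 371))² = (13*(-25) - 360)² = (-325 - 360)² = (-685)² = 469225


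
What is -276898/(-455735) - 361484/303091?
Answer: -80815619022/138129176885 ≈ -0.58507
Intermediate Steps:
-276898/(-455735) - 361484/303091 = -276898*(-1/455735) - 361484*1/303091 = 276898/455735 - 361484/303091 = -80815619022/138129176885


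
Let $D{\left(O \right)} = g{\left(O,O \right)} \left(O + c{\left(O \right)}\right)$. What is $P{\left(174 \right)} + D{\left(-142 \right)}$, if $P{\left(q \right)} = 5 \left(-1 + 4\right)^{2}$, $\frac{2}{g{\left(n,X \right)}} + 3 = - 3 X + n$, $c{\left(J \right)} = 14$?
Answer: $\frac{12389}{281} \approx 44.089$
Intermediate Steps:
$g{\left(n,X \right)} = \frac{2}{-3 + n - 3 X}$ ($g{\left(n,X \right)} = \frac{2}{-3 - \left(- n + 3 X\right)} = \frac{2}{-3 + n - 3 X}$)
$D{\left(O \right)} = \frac{2 \left(14 + O\right)}{-3 - 2 O}$ ($D{\left(O \right)} = \frac{2}{-3 + O - 3 O} \left(O + 14\right) = \frac{2}{-3 - 2 O} \left(14 + O\right) = \frac{2 \left(14 + O\right)}{-3 - 2 O}$)
$P{\left(q \right)} = 45$ ($P{\left(q \right)} = 5 \cdot 3^{2} = 5 \cdot 9 = 45$)
$P{\left(174 \right)} + D{\left(-142 \right)} = 45 + \frac{2 \left(-14 - -142\right)}{3 + 2 \left(-142\right)} = 45 + \frac{2 \left(-14 + 142\right)}{3 - 284} = 45 + 2 \frac{1}{-281} \cdot 128 = 45 + 2 \left(- \frac{1}{281}\right) 128 = 45 - \frac{256}{281} = \frac{12389}{281}$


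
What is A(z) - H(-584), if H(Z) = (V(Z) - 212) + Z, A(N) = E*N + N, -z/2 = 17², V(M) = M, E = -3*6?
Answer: 11206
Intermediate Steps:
E = -18
z = -578 (z = -2*17² = -2*289 = -578)
A(N) = -17*N (A(N) = -18*N + N = -17*N)
H(Z) = -212 + 2*Z (H(Z) = (Z - 212) + Z = (-212 + Z) + Z = -212 + 2*Z)
A(z) - H(-584) = -17*(-578) - (-212 + 2*(-584)) = 9826 - (-212 - 1168) = 9826 - 1*(-1380) = 9826 + 1380 = 11206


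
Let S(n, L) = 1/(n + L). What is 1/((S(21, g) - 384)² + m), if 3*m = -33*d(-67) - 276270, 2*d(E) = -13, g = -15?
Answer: 36/1991143 ≈ 1.8080e-5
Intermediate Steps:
S(n, L) = 1/(L + n)
d(E) = -13/2 (d(E) = (½)*(-13) = -13/2)
m = -184037/2 (m = (-33*(-13/2) - 276270)/3 = (429/2 - 276270)/3 = (⅓)*(-552111/2) = -184037/2 ≈ -92019.)
1/((S(21, g) - 384)² + m) = 1/((1/(-15 + 21) - 384)² - 184037/2) = 1/((1/6 - 384)² - 184037/2) = 1/((⅙ - 384)² - 184037/2) = 1/((-2303/6)² - 184037/2) = 1/(5303809/36 - 184037/2) = 1/(1991143/36) = 36/1991143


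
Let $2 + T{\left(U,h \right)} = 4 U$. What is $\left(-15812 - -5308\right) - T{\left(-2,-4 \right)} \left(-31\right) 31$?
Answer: $-20114$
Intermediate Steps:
$T{\left(U,h \right)} = -2 + 4 U$
$\left(-15812 - -5308\right) - T{\left(-2,-4 \right)} \left(-31\right) 31 = \left(-15812 - -5308\right) - \left(-2 + 4 \left(-2\right)\right) \left(-31\right) 31 = \left(-15812 + 5308\right) - \left(-2 - 8\right) \left(-31\right) 31 = -10504 - \left(-10\right) \left(-31\right) 31 = -10504 - 310 \cdot 31 = -10504 - 9610 = -20114$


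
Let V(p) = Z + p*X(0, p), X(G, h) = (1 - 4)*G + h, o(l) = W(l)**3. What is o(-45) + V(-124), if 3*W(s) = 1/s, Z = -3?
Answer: 37823344874/2460375 ≈ 15373.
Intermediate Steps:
W(s) = 1/(3*s) (W(s) = (1/s)/3 = 1/(3*s))
o(l) = 1/(27*l**3) (o(l) = (1/(3*l))**3 = 1/(27*l**3))
X(G, h) = h - 3*G (X(G, h) = -3*G + h = h - 3*G)
V(p) = -3 + p**2 (V(p) = -3 + p*(p - 3*0) = -3 + p*(p + 0) = -3 + p*p = -3 + p**2)
o(-45) + V(-124) = (1/27)/(-45)**3 + (-3 + (-124)**2) = (1/27)*(-1/91125) + (-3 + 15376) = -1/2460375 + 15373 = 37823344874/2460375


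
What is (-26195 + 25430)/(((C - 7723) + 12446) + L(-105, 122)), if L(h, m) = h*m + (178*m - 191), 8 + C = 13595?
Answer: -153/5405 ≈ -0.028307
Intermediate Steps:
C = 13587 (C = -8 + 13595 = 13587)
L(h, m) = -191 + 178*m + h*m (L(h, m) = h*m + (-191 + 178*m) = -191 + 178*m + h*m)
(-26195 + 25430)/(((C - 7723) + 12446) + L(-105, 122)) = (-26195 + 25430)/(((13587 - 7723) + 12446) + (-191 + 178*122 - 105*122)) = -765/((5864 + 12446) + (-191 + 21716 - 12810)) = -765/(18310 + 8715) = -765/27025 = -765*1/27025 = -153/5405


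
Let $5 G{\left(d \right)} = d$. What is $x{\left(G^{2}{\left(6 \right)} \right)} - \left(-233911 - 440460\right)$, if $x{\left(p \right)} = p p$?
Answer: $\frac{421483171}{625} \approx 6.7437 \cdot 10^{5}$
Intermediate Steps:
$G{\left(d \right)} = \frac{d}{5}$
$x{\left(p \right)} = p^{2}$
$x{\left(G^{2}{\left(6 \right)} \right)} - \left(-233911 - 440460\right) = \left(\left(\frac{1}{5} \cdot 6\right)^{2}\right)^{2} - \left(-233911 - 440460\right) = \left(\left(\frac{6}{5}\right)^{2}\right)^{2} - \left(-233911 - 440460\right) = \left(\frac{36}{25}\right)^{2} - -674371 = \frac{1296}{625} + 674371 = \frac{421483171}{625}$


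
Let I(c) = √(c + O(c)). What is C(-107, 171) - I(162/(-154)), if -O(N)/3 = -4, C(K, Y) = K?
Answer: -107 - √64911/77 ≈ -110.31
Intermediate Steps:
O(N) = 12 (O(N) = -3*(-4) = 12)
I(c) = √(12 + c) (I(c) = √(c + 12) = √(12 + c))
C(-107, 171) - I(162/(-154)) = -107 - √(12 + 162/(-154)) = -107 - √(12 + 162*(-1/154)) = -107 - √(12 - 81/77) = -107 - √(843/77) = -107 - √64911/77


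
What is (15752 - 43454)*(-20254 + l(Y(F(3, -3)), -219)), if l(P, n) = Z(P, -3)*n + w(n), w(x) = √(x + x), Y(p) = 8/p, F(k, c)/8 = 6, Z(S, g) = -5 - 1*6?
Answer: 494342190 - 27702*I*√438 ≈ 4.9434e+8 - 5.7976e+5*I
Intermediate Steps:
Z(S, g) = -11 (Z(S, g) = -5 - 6 = -11)
F(k, c) = 48 (F(k, c) = 8*6 = 48)
w(x) = √2*√x (w(x) = √(2*x) = √2*√x)
l(P, n) = -11*n + √2*√n
(15752 - 43454)*(-20254 + l(Y(F(3, -3)), -219)) = (15752 - 43454)*(-20254 + (-11*(-219) + √2*√(-219))) = -27702*(-20254 + (2409 + √2*(I*√219))) = -27702*(-20254 + (2409 + I*√438)) = -27702*(-17845 + I*√438) = 494342190 - 27702*I*√438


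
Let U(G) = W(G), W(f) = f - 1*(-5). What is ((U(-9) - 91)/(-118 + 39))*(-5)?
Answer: -475/79 ≈ -6.0127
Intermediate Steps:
W(f) = 5 + f (W(f) = f + 5 = 5 + f)
U(G) = 5 + G
((U(-9) - 91)/(-118 + 39))*(-5) = (((5 - 9) - 91)/(-118 + 39))*(-5) = ((-4 - 91)/(-79))*(-5) = -95*(-1/79)*(-5) = (95/79)*(-5) = -475/79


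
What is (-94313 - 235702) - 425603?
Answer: -755618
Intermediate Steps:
(-94313 - 235702) - 425603 = -330015 - 425603 = -755618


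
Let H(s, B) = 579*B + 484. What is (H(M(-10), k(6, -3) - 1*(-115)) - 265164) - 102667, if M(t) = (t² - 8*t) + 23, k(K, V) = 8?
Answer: -296130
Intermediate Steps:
M(t) = 23 + t² - 8*t
H(s, B) = 484 + 579*B
(H(M(-10), k(6, -3) - 1*(-115)) - 265164) - 102667 = ((484 + 579*(8 - 1*(-115))) - 265164) - 102667 = ((484 + 579*(8 + 115)) - 265164) - 102667 = ((484 + 579*123) - 265164) - 102667 = ((484 + 71217) - 265164) - 102667 = (71701 - 265164) - 102667 = -193463 - 102667 = -296130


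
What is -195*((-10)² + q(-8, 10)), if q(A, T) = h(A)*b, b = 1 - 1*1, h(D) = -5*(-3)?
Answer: -19500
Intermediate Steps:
h(D) = 15
b = 0 (b = 1 - 1 = 0)
q(A, T) = 0 (q(A, T) = 15*0 = 0)
-195*((-10)² + q(-8, 10)) = -195*((-10)² + 0) = -195*(100 + 0) = -195*100 = -19500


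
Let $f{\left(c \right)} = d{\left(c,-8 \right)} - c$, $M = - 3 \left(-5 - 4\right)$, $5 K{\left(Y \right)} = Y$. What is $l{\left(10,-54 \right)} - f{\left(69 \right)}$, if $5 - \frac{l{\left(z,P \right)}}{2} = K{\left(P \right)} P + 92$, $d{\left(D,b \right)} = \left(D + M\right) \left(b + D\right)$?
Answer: $- \frac{35637}{5} \approx -7127.4$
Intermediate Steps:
$K{\left(Y \right)} = \frac{Y}{5}$
$M = 27$ ($M = \left(-3\right) \left(-9\right) = 27$)
$d{\left(D,b \right)} = \left(27 + D\right) \left(D + b\right)$ ($d{\left(D,b \right)} = \left(D + 27\right) \left(b + D\right) = \left(27 + D\right) \left(D + b\right)$)
$l{\left(z,P \right)} = -174 - \frac{2 P^{2}}{5}$ ($l{\left(z,P \right)} = 10 - 2 \left(\frac{P}{5} P + 92\right) = 10 - 2 \left(\frac{P^{2}}{5} + 92\right) = 10 - 2 \left(92 + \frac{P^{2}}{5}\right) = 10 - \left(184 + \frac{2 P^{2}}{5}\right) = -174 - \frac{2 P^{2}}{5}$)
$f{\left(c \right)} = -216 + c^{2} + 18 c$ ($f{\left(c \right)} = \left(c^{2} + 27 c + 27 \left(-8\right) + c \left(-8\right)\right) - c = \left(c^{2} + 27 c - 216 - 8 c\right) - c = \left(-216 + c^{2} + 19 c\right) - c = -216 + c^{2} + 18 c$)
$l{\left(10,-54 \right)} - f{\left(69 \right)} = \left(-174 - \frac{2 \left(-54\right)^{2}}{5}\right) - \left(-216 + 69^{2} + 18 \cdot 69\right) = \left(-174 - \frac{5832}{5}\right) - \left(-216 + 4761 + 1242\right) = \left(-174 - \frac{5832}{5}\right) - 5787 = - \frac{6702}{5} - 5787 = - \frac{35637}{5}$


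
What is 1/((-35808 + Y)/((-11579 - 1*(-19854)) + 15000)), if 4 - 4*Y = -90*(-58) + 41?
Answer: -93100/148489 ≈ -0.62698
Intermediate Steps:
Y = -5257/4 (Y = 1 - (-90*(-58) + 41)/4 = 1 - (5220 + 41)/4 = 1 - 1/4*5261 = 1 - 5261/4 = -5257/4 ≈ -1314.3)
1/((-35808 + Y)/((-11579 - 1*(-19854)) + 15000)) = 1/((-35808 - 5257/4)/((-11579 - 1*(-19854)) + 15000)) = 1/(-148489/(4*((-11579 + 19854) + 15000))) = 1/(-148489/(4*(8275 + 15000))) = 1/(-148489/4/23275) = 1/(-148489/4*1/23275) = 1/(-148489/93100) = -93100/148489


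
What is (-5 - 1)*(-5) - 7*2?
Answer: 16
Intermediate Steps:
(-5 - 1)*(-5) - 7*2 = -6*(-5) - 14 = 30 - 14 = 16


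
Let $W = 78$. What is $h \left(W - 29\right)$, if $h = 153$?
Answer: $7497$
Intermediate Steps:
$h \left(W - 29\right) = 153 \left(78 - 29\right) = 153 \cdot 49 = 7497$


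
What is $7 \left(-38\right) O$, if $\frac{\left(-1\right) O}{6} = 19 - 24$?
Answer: $-7980$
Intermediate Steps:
$O = 30$ ($O = - 6 \left(19 - 24\right) = \left(-6\right) \left(-5\right) = 30$)
$7 \left(-38\right) O = 7 \left(-38\right) 30 = \left(-266\right) 30 = -7980$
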